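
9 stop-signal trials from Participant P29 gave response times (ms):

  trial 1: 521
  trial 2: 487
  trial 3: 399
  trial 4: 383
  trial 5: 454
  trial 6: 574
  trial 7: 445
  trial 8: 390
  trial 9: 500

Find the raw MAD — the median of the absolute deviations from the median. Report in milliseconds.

55 ms

Sorted: 383, 390, 399, 445, 454, 487, 500, 521, 574 → median = 454
|x − 454|: 67, 33, 55, 71, 0, 120, 9, 64, 46
Sorted deviations: 0, 9, 33, 46, 55, 64, 67, 71, 120 → MAD = 55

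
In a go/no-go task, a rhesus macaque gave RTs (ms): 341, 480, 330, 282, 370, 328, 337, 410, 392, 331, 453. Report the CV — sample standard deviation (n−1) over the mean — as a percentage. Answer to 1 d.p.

16.2%

n = 11, Σ = 4054, M = 368.5455
Σ(x−M)² = 35608.727; s = √(35608.727/10) = 59.6730
CV = 59.6730 / 368.5455 = 0.16192 = 16.192%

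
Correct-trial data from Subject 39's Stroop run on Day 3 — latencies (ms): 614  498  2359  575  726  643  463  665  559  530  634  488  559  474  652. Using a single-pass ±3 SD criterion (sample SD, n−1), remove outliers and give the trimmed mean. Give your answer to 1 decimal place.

n = 15, ΣRT = 10439, M = 695.933
Σ(x−M)² = 3048518.93; s = √(3048518.93/14) = 466.638
Cutoffs: 695.933 ± 3·466.638 → [-704.0, 2095.8]
Outside: 2359 → excluded.
Retained (n=14): Σ = 8080, mean = 8080/14 = 577.143

577.1 ms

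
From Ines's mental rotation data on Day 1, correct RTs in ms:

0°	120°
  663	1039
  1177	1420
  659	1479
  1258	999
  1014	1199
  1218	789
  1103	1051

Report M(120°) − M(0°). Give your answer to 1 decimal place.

M(0°) = 7092/7 = 1013.143
M(120°) = 7976/7 = 1139.429
Difference = 1139.429 − 1013.143 = 126.286 ms

126.3 ms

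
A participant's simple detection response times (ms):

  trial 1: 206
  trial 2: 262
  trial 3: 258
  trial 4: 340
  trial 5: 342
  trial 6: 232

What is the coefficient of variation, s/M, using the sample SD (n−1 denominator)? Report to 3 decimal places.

0.205

n = 6, Σ = 1640, M = 273.3333
Σ(x−M)² = 15765.333; s = √(15765.333/5) = 56.1522
CV = 56.1522 / 273.3333 = 0.20543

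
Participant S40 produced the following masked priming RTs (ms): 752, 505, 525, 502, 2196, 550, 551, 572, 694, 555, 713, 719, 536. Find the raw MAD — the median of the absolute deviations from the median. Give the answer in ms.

50 ms

Sorted: 502, 505, 525, 536, 550, 551, 555, 572, 694, 713, 719, 752, 2196 → median = 555
|x − 555|: 197, 50, 30, 53, 1641, 5, 4, 17, 139, 0, 158, 164, 19
Sorted deviations: 0, 4, 5, 17, 19, 30, 50, 53, 139, 158, 164, 197, 1641 → MAD = 50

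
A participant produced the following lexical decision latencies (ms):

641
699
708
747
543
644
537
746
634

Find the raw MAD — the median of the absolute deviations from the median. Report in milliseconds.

Sorted: 537, 543, 634, 641, 644, 699, 708, 746, 747 → median = 644
|x − 644|: 3, 55, 64, 103, 101, 0, 107, 102, 10
Sorted deviations: 0, 3, 10, 55, 64, 101, 102, 103, 107 → MAD = 64

64 ms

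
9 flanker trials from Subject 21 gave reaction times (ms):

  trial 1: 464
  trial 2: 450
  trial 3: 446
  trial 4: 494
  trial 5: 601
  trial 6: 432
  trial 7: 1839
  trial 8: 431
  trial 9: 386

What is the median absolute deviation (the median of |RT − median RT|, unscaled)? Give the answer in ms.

19 ms

Sorted: 386, 431, 432, 446, 450, 464, 494, 601, 1839 → median = 450
|x − 450|: 14, 0, 4, 44, 151, 18, 1389, 19, 64
Sorted deviations: 0, 4, 14, 18, 19, 44, 64, 151, 1389 → MAD = 19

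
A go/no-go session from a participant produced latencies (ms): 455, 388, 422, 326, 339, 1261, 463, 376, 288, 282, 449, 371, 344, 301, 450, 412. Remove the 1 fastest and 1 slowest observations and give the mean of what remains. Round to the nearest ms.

Sorted: 282, 288, 301, 326, 339, 344, 371, 376, 388, 412, 422, 449, 450, 455, 463, 1261
Drop lowest 1 (282) and highest 1 (1261)
Remaining (n=14): Σ = 5384, mean = 5384/14 = 384.571

385 ms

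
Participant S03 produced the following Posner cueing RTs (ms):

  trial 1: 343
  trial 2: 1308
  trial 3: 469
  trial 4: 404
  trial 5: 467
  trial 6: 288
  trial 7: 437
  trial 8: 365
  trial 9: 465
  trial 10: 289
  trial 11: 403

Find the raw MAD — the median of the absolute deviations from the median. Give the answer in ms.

61 ms

Sorted: 288, 289, 343, 365, 403, 404, 437, 465, 467, 469, 1308 → median = 404
|x − 404|: 61, 904, 65, 0, 63, 116, 33, 39, 61, 115, 1
Sorted deviations: 0, 1, 33, 39, 61, 61, 63, 65, 115, 116, 904 → MAD = 61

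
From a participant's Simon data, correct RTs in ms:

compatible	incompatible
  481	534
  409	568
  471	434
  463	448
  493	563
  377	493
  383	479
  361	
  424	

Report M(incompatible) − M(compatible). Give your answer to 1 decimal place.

73.6 ms

M(compatible) = 3862/9 = 429.111
M(incompatible) = 3519/7 = 502.714
Difference = 502.714 − 429.111 = 73.603 ms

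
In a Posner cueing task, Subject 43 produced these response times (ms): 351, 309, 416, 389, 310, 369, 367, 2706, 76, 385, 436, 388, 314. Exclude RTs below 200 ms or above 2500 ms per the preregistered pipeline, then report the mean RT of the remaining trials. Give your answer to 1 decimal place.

366.7 ms

Excluded: 76, 2706
Retained (n=11): Σ = 4034
Mean = 4034/11 = 366.7273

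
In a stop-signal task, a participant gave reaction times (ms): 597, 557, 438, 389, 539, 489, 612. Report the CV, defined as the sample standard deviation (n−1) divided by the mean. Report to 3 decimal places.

n = 7, Σ = 3621, M = 517.2857
Σ(x−M)² = 40917.429; s = √(40917.429/6) = 82.5807
CV = 82.5807 / 517.2857 = 0.15964

0.160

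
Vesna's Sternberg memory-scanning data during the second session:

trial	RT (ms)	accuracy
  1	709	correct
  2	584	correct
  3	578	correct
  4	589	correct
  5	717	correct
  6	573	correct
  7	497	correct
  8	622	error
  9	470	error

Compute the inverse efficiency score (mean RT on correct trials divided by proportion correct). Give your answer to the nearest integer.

780 ms

Correct trials (n=7): 709, 584, 578, 589, 717, 573, 497
Mean correct RT = 4247/7 = 606.7143 ms
Proportion correct = 7/9
IES = 606.7143 / (7/9) = 780.061 ms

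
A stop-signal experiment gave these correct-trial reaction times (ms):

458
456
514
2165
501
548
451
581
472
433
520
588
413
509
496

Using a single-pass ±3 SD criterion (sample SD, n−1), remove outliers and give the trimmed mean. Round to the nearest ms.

496 ms

n = 15, ΣRT = 9105, M = 607.000
Σ(x−M)² = 2636736.00; s = √(2636736.00/14) = 433.980
Cutoffs: 607.000 ± 3·433.980 → [-694.9, 1908.9]
Outside: 2165 → excluded.
Retained (n=14): Σ = 6940, mean = 6940/14 = 495.714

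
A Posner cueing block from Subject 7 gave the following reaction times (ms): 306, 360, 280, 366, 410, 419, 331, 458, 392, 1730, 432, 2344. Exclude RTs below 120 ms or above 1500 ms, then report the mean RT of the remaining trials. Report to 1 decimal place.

Excluded: 1730, 2344
Retained (n=10): Σ = 3754
Mean = 3754/10 = 375.4000

375.4 ms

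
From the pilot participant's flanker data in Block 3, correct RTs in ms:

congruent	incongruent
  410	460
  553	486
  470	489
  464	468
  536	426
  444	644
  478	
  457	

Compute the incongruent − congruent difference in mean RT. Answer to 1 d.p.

M(congruent) = 3812/8 = 476.500
M(incongruent) = 2973/6 = 495.500
Difference = 495.500 − 476.500 = 19.000 ms

19.0 ms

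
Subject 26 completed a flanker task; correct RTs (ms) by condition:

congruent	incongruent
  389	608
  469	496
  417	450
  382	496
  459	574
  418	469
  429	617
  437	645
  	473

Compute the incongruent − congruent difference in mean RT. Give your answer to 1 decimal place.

111.4 ms

M(congruent) = 3400/8 = 425.000
M(incongruent) = 4828/9 = 536.444
Difference = 536.444 − 425.000 = 111.444 ms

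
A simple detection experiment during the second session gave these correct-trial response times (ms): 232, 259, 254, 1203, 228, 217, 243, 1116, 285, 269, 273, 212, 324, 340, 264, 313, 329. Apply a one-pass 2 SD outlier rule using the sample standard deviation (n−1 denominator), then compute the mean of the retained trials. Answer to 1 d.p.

n = 17, ΣRT = 6361, M = 374.176
Σ(x−M)² = 1425612.47; s = √(1425612.47/16) = 298.498
Cutoffs: 374.176 ± 2·298.498 → [-222.8, 971.2]
Outside: 1116, 1203 → excluded.
Retained (n=15): Σ = 4042, mean = 4042/15 = 269.467

269.5 ms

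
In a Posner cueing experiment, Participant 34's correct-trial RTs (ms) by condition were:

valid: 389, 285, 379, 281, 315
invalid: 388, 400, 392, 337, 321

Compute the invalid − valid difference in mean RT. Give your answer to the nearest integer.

M(valid) = 1649/5 = 329.800
M(invalid) = 1838/5 = 367.600
Difference = 367.600 − 329.800 = 37.800 ms

38 ms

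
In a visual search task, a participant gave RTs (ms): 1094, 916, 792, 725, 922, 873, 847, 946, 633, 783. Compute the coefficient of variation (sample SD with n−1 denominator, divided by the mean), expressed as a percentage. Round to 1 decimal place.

n = 10, Σ = 8531, M = 853.1000
Σ(x−M)² = 149300.900; s = √(149300.900/9) = 128.7982
CV = 128.7982 / 853.1000 = 0.15098 = 15.098%

15.1%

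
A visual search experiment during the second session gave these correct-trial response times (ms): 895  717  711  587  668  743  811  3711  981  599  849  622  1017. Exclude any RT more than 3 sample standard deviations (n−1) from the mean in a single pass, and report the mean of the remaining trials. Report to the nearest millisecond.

n = 13, ΣRT = 12911, M = 993.154
Σ(x−M)² = 8233245.69; s = √(8233245.69/12) = 828.314
Cutoffs: 993.154 ± 3·828.314 → [-1491.8, 3478.1]
Outside: 3711 → excluded.
Retained (n=12): Σ = 9200, mean = 9200/12 = 766.667

767 ms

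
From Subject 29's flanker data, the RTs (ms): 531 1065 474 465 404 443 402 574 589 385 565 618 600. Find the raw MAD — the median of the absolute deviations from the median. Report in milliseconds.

69 ms

Sorted: 385, 402, 404, 443, 465, 474, 531, 565, 574, 589, 600, 618, 1065 → median = 531
|x − 531|: 0, 534, 57, 66, 127, 88, 129, 43, 58, 146, 34, 87, 69
Sorted deviations: 0, 34, 43, 57, 58, 66, 69, 87, 88, 127, 129, 146, 534 → MAD = 69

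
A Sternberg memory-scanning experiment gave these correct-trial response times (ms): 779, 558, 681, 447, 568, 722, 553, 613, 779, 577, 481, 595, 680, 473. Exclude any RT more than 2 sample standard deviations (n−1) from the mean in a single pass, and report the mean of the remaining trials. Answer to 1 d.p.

n = 14, ΣRT = 8506, M = 607.571
Σ(x−M)² = 150543.43; s = √(150543.43/13) = 107.612
Cutoffs: 607.571 ± 2·107.612 → [392.3, 822.8]
No RTs fall outside the cutoffs; all 14 retained. Mean = 8506/14 = 607.571

607.6 ms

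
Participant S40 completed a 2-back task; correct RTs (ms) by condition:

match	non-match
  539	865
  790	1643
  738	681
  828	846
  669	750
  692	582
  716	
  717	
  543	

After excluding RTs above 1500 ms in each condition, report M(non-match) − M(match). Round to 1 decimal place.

non-match: exclude 1643
M(match) = 6232/9 = 692.444
M(non-match) = 3724/5 = 744.800
Difference = 744.800 − 692.444 = 52.356 ms

52.4 ms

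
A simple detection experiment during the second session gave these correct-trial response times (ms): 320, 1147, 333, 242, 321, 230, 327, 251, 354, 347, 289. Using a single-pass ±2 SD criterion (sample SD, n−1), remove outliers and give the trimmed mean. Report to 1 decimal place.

301.4 ms

n = 11, ΣRT = 4161, M = 378.273
Σ(x−M)² = 668586.18; s = √(668586.18/10) = 258.570
Cutoffs: 378.273 ± 2·258.570 → [-138.9, 895.4]
Outside: 1147 → excluded.
Retained (n=10): Σ = 3014, mean = 3014/10 = 301.400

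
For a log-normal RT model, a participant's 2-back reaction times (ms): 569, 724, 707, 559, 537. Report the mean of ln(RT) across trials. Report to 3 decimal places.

ln(RT): 6.3439, 6.5848, 6.5610, 6.3261, 6.2860
Σ ln(RT) = 32.1019
Mean = 32.1019/5 = 6.42037

6.420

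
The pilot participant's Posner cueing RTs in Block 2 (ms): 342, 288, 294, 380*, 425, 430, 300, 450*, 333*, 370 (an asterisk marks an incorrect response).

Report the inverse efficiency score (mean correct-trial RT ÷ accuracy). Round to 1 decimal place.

499.8 ms

Correct trials (n=7): 342, 288, 294, 425, 430, 300, 370
Mean correct RT = 2449/7 = 349.8571 ms
Proportion correct = 7/10
IES = 349.8571 / (7/10) = 499.796 ms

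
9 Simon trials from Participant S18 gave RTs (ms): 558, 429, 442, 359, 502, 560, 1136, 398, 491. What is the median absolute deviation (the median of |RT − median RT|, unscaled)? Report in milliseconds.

67 ms

Sorted: 359, 398, 429, 442, 491, 502, 558, 560, 1136 → median = 491
|x − 491|: 67, 62, 49, 132, 11, 69, 645, 93, 0
Sorted deviations: 0, 11, 49, 62, 67, 69, 93, 132, 645 → MAD = 67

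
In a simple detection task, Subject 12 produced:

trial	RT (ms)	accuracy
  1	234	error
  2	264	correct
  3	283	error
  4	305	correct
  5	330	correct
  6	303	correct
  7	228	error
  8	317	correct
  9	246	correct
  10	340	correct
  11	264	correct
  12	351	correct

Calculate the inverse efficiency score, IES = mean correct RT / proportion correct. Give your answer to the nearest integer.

Correct trials (n=9): 264, 305, 330, 303, 317, 246, 340, 264, 351
Mean correct RT = 2720/9 = 302.2222 ms
Proportion correct = 9/12
IES = 302.2222 / (9/12) = 402.963 ms

403 ms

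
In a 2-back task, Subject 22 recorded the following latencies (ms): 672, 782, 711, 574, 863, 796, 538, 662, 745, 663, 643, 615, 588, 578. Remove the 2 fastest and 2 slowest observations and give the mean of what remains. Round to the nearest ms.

666 ms

Sorted: 538, 574, 578, 588, 615, 643, 662, 663, 672, 711, 745, 782, 796, 863
Drop lowest 2 (538, 574) and highest 2 (796, 863)
Remaining (n=10): Σ = 6659, mean = 6659/10 = 665.900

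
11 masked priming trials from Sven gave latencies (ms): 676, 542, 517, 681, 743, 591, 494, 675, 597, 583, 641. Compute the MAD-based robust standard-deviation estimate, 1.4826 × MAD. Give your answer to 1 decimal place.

115.6 ms

Sorted: 494, 517, 542, 583, 591, 597, 641, 675, 676, 681, 743 → median = 597
|x − 597| sorted: 0, 6, 14, 44, 55, 78, 79, 80, 84, 103, 146 → MAD = 78
Robust SD ≈ 1.4826 × 78 = 115.643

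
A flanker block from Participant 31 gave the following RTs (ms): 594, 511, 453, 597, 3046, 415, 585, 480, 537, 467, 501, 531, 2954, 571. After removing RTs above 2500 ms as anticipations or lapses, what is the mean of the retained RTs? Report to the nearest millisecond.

520 ms

Excluded: 2954, 3046
Retained (n=12): Σ = 6242
Mean = 6242/12 = 520.1667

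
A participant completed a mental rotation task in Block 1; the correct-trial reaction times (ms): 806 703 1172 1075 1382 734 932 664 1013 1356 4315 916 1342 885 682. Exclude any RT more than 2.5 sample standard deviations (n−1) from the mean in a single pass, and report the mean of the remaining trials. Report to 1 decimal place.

975.9 ms

n = 15, ΣRT = 17977, M = 1198.467
Σ(x−M)² = 11258917.73; s = √(11258917.73/14) = 896.777
Cutoffs: 1198.467 ± 2.5·896.777 → [-1043.5, 3440.4]
Outside: 4315 → excluded.
Retained (n=14): Σ = 13662, mean = 13662/14 = 975.857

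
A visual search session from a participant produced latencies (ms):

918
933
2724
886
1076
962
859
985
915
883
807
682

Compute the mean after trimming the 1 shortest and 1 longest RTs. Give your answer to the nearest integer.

922 ms

Sorted: 682, 807, 859, 883, 886, 915, 918, 933, 962, 985, 1076, 2724
Drop lowest 1 (682) and highest 1 (2724)
Remaining (n=10): Σ = 9224, mean = 9224/10 = 922.400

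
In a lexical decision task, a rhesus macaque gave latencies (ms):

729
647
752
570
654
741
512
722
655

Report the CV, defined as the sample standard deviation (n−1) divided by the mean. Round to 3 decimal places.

n = 9, Σ = 5982, M = 664.6667
Σ(x−M)² = 53668.000; s = √(53668.000/8) = 81.9054
CV = 81.9054 / 664.6667 = 0.12323

0.123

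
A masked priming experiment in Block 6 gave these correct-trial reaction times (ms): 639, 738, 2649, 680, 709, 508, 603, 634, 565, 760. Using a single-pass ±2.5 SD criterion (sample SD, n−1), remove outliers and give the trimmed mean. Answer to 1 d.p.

648.4 ms

n = 10, ΣRT = 8485, M = 848.500
Σ(x−M)² = 3656178.50; s = √(3656178.50/9) = 637.371
Cutoffs: 848.500 ± 2.5·637.371 → [-744.9, 2441.9]
Outside: 2649 → excluded.
Retained (n=9): Σ = 5836, mean = 5836/9 = 648.444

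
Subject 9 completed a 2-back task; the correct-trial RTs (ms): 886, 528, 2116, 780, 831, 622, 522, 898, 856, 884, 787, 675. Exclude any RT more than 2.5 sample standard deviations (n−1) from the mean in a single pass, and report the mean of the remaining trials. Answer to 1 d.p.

n = 12, ΣRT = 10385, M = 865.417
Σ(x−M)² = 1907802.92; s = √(1907802.92/11) = 416.457
Cutoffs: 865.417 ± 2.5·416.457 → [-175.7, 1906.6]
Outside: 2116 → excluded.
Retained (n=11): Σ = 8269, mean = 8269/11 = 751.727

751.7 ms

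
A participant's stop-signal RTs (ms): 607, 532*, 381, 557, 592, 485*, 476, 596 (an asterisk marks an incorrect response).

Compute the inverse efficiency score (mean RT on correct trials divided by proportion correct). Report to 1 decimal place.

Correct trials (n=6): 607, 381, 557, 592, 476, 596
Mean correct RT = 3209/6 = 534.8333 ms
Proportion correct = 6/8
IES = 534.8333 / (6/8) = 713.111 ms

713.1 ms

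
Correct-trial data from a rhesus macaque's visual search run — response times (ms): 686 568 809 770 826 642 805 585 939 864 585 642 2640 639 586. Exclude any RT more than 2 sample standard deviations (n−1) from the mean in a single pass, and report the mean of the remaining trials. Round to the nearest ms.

n = 15, ΣRT = 12586, M = 839.067
Σ(x−M)² = 3668720.93; s = √(3668720.93/14) = 511.910
Cutoffs: 839.067 ± 2·511.910 → [-184.8, 1862.9]
Outside: 2640 → excluded.
Retained (n=14): Σ = 9946, mean = 9946/14 = 710.429

710 ms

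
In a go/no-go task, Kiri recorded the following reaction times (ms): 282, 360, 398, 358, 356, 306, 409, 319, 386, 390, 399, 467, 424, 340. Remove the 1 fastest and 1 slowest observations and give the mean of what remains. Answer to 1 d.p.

Sorted: 282, 306, 319, 340, 356, 358, 360, 386, 390, 398, 399, 409, 424, 467
Drop lowest 1 (282) and highest 1 (467)
Remaining (n=12): Σ = 4445, mean = 4445/12 = 370.417

370.4 ms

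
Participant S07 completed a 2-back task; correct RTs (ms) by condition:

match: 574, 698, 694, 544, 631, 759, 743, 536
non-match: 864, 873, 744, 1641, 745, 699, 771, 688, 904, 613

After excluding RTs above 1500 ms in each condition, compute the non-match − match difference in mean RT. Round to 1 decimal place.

119.4 ms

non-match: exclude 1641
M(match) = 5179/8 = 647.375
M(non-match) = 6901/9 = 766.778
Difference = 766.778 − 647.375 = 119.403 ms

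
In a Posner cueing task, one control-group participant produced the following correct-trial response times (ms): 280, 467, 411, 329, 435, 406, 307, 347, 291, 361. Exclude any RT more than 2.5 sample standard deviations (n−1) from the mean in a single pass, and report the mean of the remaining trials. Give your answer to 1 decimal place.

363.4 ms

n = 10, ΣRT = 3634, M = 363.400
Σ(x−M)² = 36776.40; s = √(36776.40/9) = 63.924
Cutoffs: 363.400 ± 2.5·63.924 → [203.6, 523.2]
No RTs fall outside the cutoffs; all 10 retained. Mean = 3634/10 = 363.400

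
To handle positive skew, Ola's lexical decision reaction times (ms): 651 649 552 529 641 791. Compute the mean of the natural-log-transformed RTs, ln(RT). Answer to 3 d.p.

ln(RT): 6.4785, 6.4754, 6.3135, 6.2710, 6.4630, 6.6733
Σ ln(RT) = 38.6748
Mean = 38.6748/6 = 6.44580

6.446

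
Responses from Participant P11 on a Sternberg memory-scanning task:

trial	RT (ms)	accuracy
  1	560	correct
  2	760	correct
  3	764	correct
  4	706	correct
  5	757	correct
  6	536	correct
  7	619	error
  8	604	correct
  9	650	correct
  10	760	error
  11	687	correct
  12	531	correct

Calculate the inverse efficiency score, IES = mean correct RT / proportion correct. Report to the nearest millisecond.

Correct trials (n=10): 560, 760, 764, 706, 757, 536, 604, 650, 687, 531
Mean correct RT = 6555/10 = 655.5000 ms
Proportion correct = 10/12
IES = 655.5000 / (10/12) = 786.600 ms

787 ms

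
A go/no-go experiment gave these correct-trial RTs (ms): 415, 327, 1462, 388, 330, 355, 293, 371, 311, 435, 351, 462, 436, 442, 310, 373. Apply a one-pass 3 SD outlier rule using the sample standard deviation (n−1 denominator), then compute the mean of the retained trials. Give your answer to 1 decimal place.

n = 16, ΣRT = 7061, M = 441.312
Σ(x−M)² = 1152729.44; s = √(1152729.44/15) = 277.216
Cutoffs: 441.312 ± 3·277.216 → [-390.3, 1273.0]
Outside: 1462 → excluded.
Retained (n=15): Σ = 5599, mean = 5599/15 = 373.267

373.3 ms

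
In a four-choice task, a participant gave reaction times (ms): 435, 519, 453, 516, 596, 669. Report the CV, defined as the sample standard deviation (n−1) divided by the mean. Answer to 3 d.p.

n = 6, Σ = 3188, M = 531.3333
Σ(x−M)² = 38937.333; s = √(38937.333/5) = 88.2466
CV = 88.2466 / 531.3333 = 0.16609

0.166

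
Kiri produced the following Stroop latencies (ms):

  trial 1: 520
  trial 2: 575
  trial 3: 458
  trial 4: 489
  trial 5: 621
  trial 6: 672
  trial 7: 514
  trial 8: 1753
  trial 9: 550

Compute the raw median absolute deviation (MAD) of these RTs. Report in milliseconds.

Sorted: 458, 489, 514, 520, 550, 575, 621, 672, 1753 → median = 550
|x − 550|: 30, 25, 92, 61, 71, 122, 36, 1203, 0
Sorted deviations: 0, 25, 30, 36, 61, 71, 92, 122, 1203 → MAD = 61

61 ms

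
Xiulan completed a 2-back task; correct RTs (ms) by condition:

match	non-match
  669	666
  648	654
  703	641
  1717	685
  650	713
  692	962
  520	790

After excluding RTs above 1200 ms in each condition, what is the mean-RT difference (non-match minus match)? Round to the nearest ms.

83 ms

match: exclude 1717
M(match) = 3882/6 = 647.000
M(non-match) = 5111/7 = 730.143
Difference = 730.143 − 647.000 = 83.143 ms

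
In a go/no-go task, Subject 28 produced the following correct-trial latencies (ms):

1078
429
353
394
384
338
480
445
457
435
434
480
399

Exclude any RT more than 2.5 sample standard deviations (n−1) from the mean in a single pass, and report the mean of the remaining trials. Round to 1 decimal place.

n = 13, ΣRT = 6106, M = 469.692
Σ(x−M)² = 424184.77; s = √(424184.77/12) = 188.013
Cutoffs: 469.692 ± 2.5·188.013 → [-0.3, 939.7]
Outside: 1078 → excluded.
Retained (n=12): Σ = 5028, mean = 5028/12 = 419.000

419.0 ms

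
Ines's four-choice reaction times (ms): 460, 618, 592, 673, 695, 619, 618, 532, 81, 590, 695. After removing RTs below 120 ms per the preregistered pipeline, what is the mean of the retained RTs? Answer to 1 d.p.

Excluded: 81
Retained (n=10): Σ = 6092
Mean = 6092/10 = 609.2000

609.2 ms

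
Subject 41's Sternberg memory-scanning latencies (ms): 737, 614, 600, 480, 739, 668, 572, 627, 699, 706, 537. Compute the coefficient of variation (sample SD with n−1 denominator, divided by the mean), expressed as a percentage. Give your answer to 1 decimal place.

13.3%

n = 11, Σ = 6979, M = 634.4545
Σ(x−M)² = 70770.727; s = √(70770.727/10) = 84.1253
CV = 84.1253 / 634.4545 = 0.13259 = 13.259%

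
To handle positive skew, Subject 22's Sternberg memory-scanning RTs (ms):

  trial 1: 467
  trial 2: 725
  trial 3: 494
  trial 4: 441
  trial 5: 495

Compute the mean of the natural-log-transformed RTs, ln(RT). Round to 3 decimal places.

6.246

ln(RT): 6.1463, 6.5862, 6.2025, 6.0890, 6.2046
Σ ln(RT) = 31.2286
Mean = 31.2286/5 = 6.24573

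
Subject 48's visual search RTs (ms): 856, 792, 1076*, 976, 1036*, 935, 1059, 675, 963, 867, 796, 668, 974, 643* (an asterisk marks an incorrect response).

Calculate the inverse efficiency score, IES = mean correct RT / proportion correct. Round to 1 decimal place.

1106.2 ms

Correct trials (n=11): 856, 792, 976, 935, 1059, 675, 963, 867, 796, 668, 974
Mean correct RT = 9561/11 = 869.1818 ms
Proportion correct = 11/14
IES = 869.1818 / (11/14) = 1106.231 ms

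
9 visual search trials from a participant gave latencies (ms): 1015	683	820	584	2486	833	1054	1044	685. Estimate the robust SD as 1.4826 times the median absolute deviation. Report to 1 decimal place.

Sorted: 584, 683, 685, 820, 833, 1015, 1044, 1054, 2486 → median = 833
|x − 833| sorted: 0, 13, 148, 150, 182, 211, 221, 249, 1653 → MAD = 182
Robust SD ≈ 1.4826 × 182 = 269.833

269.8 ms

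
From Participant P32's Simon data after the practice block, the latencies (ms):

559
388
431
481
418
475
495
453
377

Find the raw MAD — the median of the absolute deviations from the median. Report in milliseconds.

35 ms

Sorted: 377, 388, 418, 431, 453, 475, 481, 495, 559 → median = 453
|x − 453|: 106, 65, 22, 28, 35, 22, 42, 0, 76
Sorted deviations: 0, 22, 22, 28, 35, 42, 65, 76, 106 → MAD = 35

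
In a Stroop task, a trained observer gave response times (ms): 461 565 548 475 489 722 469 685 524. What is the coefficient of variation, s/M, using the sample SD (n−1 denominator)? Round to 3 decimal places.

n = 9, Σ = 4938, M = 548.6667
Σ(x−M)² = 72526.000; s = √(72526.000/8) = 95.2142
CV = 95.2142 / 548.6667 = 0.17354

0.174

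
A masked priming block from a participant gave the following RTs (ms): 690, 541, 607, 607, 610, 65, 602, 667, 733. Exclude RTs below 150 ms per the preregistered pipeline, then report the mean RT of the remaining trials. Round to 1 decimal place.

632.1 ms

Excluded: 65
Retained (n=8): Σ = 5057
Mean = 5057/8 = 632.1250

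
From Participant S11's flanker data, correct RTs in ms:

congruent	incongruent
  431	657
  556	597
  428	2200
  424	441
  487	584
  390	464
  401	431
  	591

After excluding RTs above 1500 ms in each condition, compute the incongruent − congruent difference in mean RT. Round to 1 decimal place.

incongruent: exclude 2200
M(congruent) = 3117/7 = 445.286
M(incongruent) = 3765/7 = 537.857
Difference = 537.857 − 445.286 = 92.571 ms

92.6 ms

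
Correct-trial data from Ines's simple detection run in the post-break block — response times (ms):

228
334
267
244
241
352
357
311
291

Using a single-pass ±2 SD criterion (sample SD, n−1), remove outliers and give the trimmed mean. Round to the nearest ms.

n = 9, ΣRT = 2625, M = 291.667
Σ(x−M)² = 19576.00; s = √(19576.00/8) = 49.467
Cutoffs: 291.667 ± 2·49.467 → [192.7, 390.6]
No RTs fall outside the cutoffs; all 9 retained. Mean = 2625/9 = 291.667

292 ms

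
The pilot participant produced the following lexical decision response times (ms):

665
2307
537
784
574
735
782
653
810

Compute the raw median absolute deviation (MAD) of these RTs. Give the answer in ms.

Sorted: 537, 574, 653, 665, 735, 782, 784, 810, 2307 → median = 735
|x − 735|: 70, 1572, 198, 49, 161, 0, 47, 82, 75
Sorted deviations: 0, 47, 49, 70, 75, 82, 161, 198, 1572 → MAD = 75

75 ms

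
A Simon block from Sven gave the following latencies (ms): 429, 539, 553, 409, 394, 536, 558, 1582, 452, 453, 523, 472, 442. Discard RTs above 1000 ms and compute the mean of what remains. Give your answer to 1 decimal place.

Excluded: 1582
Retained (n=12): Σ = 5760
Mean = 5760/12 = 480.0000

480.0 ms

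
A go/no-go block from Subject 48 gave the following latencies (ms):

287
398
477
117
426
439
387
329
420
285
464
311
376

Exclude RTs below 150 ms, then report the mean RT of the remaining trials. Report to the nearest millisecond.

383 ms

Excluded: 117
Retained (n=12): Σ = 4599
Mean = 4599/12 = 383.2500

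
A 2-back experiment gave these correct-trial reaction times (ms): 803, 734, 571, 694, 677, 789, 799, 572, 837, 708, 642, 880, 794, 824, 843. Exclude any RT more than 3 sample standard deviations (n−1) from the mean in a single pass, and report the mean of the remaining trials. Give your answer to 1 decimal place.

744.5 ms

n = 15, ΣRT = 11167, M = 744.467
Σ(x−M)² = 132675.73; s = √(132675.73/14) = 97.349
Cutoffs: 744.467 ± 3·97.349 → [452.4, 1036.5]
No RTs fall outside the cutoffs; all 15 retained. Mean = 11167/15 = 744.467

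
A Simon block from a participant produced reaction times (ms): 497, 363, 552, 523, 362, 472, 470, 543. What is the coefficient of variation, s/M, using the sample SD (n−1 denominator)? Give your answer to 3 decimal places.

0.157

n = 8, Σ = 3782, M = 472.7500
Σ(x−M)² = 38647.500; s = √(38647.500/7) = 74.3039
CV = 74.3039 / 472.7500 = 0.15717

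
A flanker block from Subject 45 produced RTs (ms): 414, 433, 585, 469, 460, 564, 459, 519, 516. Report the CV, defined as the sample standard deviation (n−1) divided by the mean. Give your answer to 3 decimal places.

n = 9, Σ = 4419, M = 491.0000
Σ(x−M)² = 27336.000; s = √(27336.000/8) = 58.4551
CV = 58.4551 / 491.0000 = 0.11905

0.119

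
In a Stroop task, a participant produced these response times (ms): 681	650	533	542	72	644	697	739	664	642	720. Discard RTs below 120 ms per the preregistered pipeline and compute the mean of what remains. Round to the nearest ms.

Excluded: 72
Retained (n=10): Σ = 6512
Mean = 6512/10 = 651.2000

651 ms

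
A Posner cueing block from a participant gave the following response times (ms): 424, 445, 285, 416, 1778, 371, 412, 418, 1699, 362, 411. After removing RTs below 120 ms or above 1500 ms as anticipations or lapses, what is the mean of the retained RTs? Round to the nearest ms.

Excluded: 1699, 1778
Retained (n=9): Σ = 3544
Mean = 3544/9 = 393.7778

394 ms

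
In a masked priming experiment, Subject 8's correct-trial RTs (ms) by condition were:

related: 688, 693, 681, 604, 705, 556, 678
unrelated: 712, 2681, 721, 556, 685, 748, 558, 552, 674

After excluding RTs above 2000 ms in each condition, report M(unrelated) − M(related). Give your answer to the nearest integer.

unrelated: exclude 2681
M(related) = 4605/7 = 657.857
M(unrelated) = 5206/8 = 650.750
Difference = 650.750 − 657.857 = -7.107 ms

-7 ms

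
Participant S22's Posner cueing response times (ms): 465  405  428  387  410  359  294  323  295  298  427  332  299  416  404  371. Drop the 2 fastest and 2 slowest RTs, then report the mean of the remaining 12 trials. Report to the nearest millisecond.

Sorted: 294, 295, 298, 299, 323, 332, 359, 371, 387, 404, 405, 410, 416, 427, 428, 465
Drop lowest 2 (294, 295) and highest 2 (428, 465)
Remaining (n=12): Σ = 4431, mean = 4431/12 = 369.250

369 ms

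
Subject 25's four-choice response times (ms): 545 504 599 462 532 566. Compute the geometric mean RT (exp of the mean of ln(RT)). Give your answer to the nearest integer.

533 ms

ln(RT): 6.3008, 6.2226, 6.3953, 6.1356, 6.2766, 6.3386
Mean ln(RT) = 37.6694/6 = 6.27824
Geometric mean = exp(6.27824) = 532.85 ms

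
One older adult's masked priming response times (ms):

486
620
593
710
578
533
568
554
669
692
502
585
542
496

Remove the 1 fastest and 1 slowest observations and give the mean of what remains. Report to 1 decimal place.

Sorted: 486, 496, 502, 533, 542, 554, 568, 578, 585, 593, 620, 669, 692, 710
Drop lowest 1 (486) and highest 1 (710)
Remaining (n=12): Σ = 6932, mean = 6932/12 = 577.667

577.7 ms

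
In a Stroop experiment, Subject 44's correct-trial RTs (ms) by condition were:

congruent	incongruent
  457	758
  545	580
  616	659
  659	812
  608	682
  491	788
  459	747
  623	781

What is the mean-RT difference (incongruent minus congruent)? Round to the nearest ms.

169 ms

M(congruent) = 4458/8 = 557.250
M(incongruent) = 5807/8 = 725.875
Difference = 725.875 − 557.250 = 168.625 ms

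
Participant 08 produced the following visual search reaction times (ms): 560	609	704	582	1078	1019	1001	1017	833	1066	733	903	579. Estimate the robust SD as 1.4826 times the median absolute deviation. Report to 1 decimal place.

Sorted: 560, 579, 582, 609, 704, 733, 833, 903, 1001, 1017, 1019, 1066, 1078 → median = 833
|x − 833| sorted: 0, 70, 100, 129, 168, 184, 186, 224, 233, 245, 251, 254, 273 → MAD = 186
Robust SD ≈ 1.4826 × 186 = 275.764

275.8 ms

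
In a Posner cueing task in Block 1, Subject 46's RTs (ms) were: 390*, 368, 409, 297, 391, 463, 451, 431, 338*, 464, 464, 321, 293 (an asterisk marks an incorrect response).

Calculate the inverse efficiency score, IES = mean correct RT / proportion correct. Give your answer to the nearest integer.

Correct trials (n=11): 368, 409, 297, 391, 463, 451, 431, 464, 464, 321, 293
Mean correct RT = 4352/11 = 395.6364 ms
Proportion correct = 11/13
IES = 395.6364 / (11/13) = 467.570 ms

468 ms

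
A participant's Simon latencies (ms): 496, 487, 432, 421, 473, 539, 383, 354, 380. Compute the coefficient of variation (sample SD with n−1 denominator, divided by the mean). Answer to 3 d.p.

0.141

n = 9, Σ = 3965, M = 440.5556
Σ(x−M)² = 30902.222; s = √(30902.222/8) = 62.1512
CV = 62.1512 / 440.5556 = 0.14107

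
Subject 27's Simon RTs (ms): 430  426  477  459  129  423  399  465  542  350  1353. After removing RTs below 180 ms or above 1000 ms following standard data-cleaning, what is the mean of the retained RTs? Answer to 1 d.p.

441.2 ms

Excluded: 129, 1353
Retained (n=9): Σ = 3971
Mean = 3971/9 = 441.2222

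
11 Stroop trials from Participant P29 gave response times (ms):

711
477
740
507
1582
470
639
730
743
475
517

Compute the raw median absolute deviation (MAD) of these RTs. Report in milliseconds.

Sorted: 470, 475, 477, 507, 517, 639, 711, 730, 740, 743, 1582 → median = 639
|x − 639|: 72, 162, 101, 132, 943, 169, 0, 91, 104, 164, 122
Sorted deviations: 0, 72, 91, 101, 104, 122, 132, 162, 164, 169, 943 → MAD = 122

122 ms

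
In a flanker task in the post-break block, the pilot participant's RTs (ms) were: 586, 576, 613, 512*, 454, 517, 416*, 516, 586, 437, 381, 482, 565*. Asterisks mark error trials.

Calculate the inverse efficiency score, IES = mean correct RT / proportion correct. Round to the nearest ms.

669 ms

Correct trials (n=10): 586, 576, 613, 454, 517, 516, 586, 437, 381, 482
Mean correct RT = 5148/10 = 514.8000 ms
Proportion correct = 10/13
IES = 514.8000 / (10/13) = 669.240 ms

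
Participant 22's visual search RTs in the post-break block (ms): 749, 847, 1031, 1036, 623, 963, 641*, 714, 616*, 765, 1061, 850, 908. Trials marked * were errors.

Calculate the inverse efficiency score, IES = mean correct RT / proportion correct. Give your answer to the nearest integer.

Correct trials (n=11): 749, 847, 1031, 1036, 623, 963, 714, 765, 1061, 850, 908
Mean correct RT = 9547/11 = 867.9091 ms
Proportion correct = 11/13
IES = 867.9091 / (11/13) = 1025.711 ms

1026 ms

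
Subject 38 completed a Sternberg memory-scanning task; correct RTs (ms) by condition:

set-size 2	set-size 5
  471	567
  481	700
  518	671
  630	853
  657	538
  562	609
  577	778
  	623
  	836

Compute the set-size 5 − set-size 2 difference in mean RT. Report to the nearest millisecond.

130 ms

M(set-size 2) = 3896/7 = 556.571
M(set-size 5) = 6175/9 = 686.111
Difference = 686.111 − 556.571 = 129.540 ms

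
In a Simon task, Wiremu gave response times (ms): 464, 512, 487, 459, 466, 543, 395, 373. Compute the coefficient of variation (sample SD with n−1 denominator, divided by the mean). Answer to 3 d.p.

0.122

n = 8, Σ = 3699, M = 462.3750
Σ(x−M)² = 22123.875; s = √(22123.875/7) = 56.2188
CV = 56.2188 / 462.3750 = 0.12159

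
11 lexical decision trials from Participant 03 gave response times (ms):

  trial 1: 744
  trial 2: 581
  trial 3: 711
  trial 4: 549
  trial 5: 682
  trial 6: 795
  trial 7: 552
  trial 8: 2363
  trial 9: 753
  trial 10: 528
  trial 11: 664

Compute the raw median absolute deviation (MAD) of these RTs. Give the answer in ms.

101 ms

Sorted: 528, 549, 552, 581, 664, 682, 711, 744, 753, 795, 2363 → median = 682
|x − 682|: 62, 101, 29, 133, 0, 113, 130, 1681, 71, 154, 18
Sorted deviations: 0, 18, 29, 62, 71, 101, 113, 130, 133, 154, 1681 → MAD = 101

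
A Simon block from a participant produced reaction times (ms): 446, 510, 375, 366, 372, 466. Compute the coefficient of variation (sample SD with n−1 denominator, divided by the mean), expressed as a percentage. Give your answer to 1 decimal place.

n = 6, Σ = 2535, M = 422.5000
Σ(x−M)² = 18099.500; s = √(18099.500/5) = 60.1656
CV = 60.1656 / 422.5000 = 0.14240 = 14.240%

14.2%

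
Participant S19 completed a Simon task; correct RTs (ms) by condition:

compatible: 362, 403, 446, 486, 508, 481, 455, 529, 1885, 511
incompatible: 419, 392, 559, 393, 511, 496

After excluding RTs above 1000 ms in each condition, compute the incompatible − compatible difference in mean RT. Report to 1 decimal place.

-2.9 ms

compatible: exclude 1885
M(compatible) = 4181/9 = 464.556
M(incompatible) = 2770/6 = 461.667
Difference = 461.667 − 464.556 = -2.889 ms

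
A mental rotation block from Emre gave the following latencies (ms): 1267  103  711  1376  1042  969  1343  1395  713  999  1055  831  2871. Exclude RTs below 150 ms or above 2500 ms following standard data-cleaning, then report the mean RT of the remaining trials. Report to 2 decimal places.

Excluded: 103, 2871
Retained (n=11): Σ = 11701
Mean = 11701/11 = 1063.7273

1063.73 ms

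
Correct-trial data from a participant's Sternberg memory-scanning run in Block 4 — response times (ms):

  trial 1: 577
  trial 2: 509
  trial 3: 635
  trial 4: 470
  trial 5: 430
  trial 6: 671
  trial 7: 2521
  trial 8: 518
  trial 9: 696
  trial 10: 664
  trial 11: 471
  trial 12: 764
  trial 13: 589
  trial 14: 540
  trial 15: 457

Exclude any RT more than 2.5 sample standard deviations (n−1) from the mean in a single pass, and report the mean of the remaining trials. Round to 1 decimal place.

n = 15, ΣRT = 10512, M = 700.800
Σ(x−M)² = 3686450.40; s = √(3686450.40/14) = 513.145
Cutoffs: 700.800 ± 2.5·513.145 → [-582.1, 1983.7]
Outside: 2521 → excluded.
Retained (n=14): Σ = 7991, mean = 7991/14 = 570.786

570.8 ms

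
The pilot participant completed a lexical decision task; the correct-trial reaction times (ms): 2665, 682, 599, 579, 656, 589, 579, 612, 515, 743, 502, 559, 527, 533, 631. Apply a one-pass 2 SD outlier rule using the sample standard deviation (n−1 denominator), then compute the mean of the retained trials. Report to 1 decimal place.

593.3 ms

n = 15, ΣRT = 10971, M = 731.400
Σ(x−M)² = 4065981.60; s = √(4065981.60/14) = 538.913
Cutoffs: 731.400 ± 2·538.913 → [-346.4, 1809.2]
Outside: 2665 → excluded.
Retained (n=14): Σ = 8306, mean = 8306/14 = 593.286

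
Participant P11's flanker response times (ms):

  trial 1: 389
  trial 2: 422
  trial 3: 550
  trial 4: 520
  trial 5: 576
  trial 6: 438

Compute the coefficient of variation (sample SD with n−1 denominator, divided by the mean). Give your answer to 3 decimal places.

0.158

n = 6, Σ = 2895, M = 482.5000
Σ(x−M)² = 29087.500; s = √(29087.500/5) = 76.2725
CV = 76.2725 / 482.5000 = 0.15808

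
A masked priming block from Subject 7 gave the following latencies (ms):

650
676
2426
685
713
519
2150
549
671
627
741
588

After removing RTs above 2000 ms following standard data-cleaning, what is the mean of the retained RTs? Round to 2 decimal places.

641.90 ms

Excluded: 2150, 2426
Retained (n=10): Σ = 6419
Mean = 6419/10 = 641.9000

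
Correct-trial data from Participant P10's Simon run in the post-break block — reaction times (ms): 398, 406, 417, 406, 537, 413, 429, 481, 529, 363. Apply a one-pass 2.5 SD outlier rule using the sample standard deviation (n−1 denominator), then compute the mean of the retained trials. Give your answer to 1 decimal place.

437.9 ms

n = 10, ΣRT = 4379, M = 437.900
Σ(x−M)² = 30350.90; s = √(30350.90/9) = 58.072
Cutoffs: 437.900 ± 2.5·58.072 → [292.7, 583.1]
No RTs fall outside the cutoffs; all 10 retained. Mean = 4379/10 = 437.900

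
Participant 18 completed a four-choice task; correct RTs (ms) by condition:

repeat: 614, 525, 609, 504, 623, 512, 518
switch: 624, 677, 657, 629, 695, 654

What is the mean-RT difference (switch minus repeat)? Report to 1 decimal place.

M(repeat) = 3905/7 = 557.857
M(switch) = 3936/6 = 656.000
Difference = 656.000 − 557.857 = 98.143 ms

98.1 ms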